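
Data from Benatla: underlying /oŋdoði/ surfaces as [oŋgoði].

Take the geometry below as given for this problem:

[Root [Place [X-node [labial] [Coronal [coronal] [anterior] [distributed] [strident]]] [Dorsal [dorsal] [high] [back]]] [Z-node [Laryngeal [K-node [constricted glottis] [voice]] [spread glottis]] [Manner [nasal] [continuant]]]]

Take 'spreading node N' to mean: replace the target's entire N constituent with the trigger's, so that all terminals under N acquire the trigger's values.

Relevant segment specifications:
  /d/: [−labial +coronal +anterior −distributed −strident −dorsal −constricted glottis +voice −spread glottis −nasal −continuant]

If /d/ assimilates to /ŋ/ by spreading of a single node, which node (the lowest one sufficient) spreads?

Place

Comparing /d/ with its surface form [g], the features that change are [coronal], [anterior], [distributed], [strident], [dorsal], [high], [back].
Tracing each changed feature up the tree, the paths first meet at Place; any lower node misses at least one of them.
Spreading Place from /ŋ/ overwrites each of those terminals with /ŋ/'s values, yielding exactly [g].
[nasal] — on which /ŋ/ differs from /d/ — is unchanged, so Root cannot have spread; the constituent is no larger than Place.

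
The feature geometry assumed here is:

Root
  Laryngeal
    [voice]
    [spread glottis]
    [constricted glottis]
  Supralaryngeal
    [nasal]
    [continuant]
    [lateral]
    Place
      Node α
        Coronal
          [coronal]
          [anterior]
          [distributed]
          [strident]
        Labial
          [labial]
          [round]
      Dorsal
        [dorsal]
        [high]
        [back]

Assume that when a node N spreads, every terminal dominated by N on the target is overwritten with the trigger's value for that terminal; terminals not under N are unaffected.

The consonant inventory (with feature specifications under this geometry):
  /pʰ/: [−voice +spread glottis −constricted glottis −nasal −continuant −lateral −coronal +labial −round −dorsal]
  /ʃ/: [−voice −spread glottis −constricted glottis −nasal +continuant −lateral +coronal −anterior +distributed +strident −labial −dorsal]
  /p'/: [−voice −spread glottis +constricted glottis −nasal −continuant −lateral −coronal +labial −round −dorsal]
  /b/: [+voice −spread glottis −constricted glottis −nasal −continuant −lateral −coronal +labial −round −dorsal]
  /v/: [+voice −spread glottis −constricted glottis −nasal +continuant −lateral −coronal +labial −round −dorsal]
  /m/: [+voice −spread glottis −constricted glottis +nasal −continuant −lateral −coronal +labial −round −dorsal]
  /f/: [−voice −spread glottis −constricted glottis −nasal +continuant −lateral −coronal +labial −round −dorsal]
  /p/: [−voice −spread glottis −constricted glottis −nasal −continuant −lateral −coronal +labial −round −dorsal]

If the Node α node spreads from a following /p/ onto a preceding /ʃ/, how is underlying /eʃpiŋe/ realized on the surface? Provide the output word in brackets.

[efpiŋe]

Node α immediately or transitively dominates [coronal], [anterior], [distributed], [strident], [labial], [round].
Spreading Node α from /p/ onto /ʃ/ replaces those values with /p/'s: [−coronal], [+labial], [−round]. Features outside Node α ([voice], [spread glottis], [constricted glottis], …) stay as in /ʃ/.
This feature bundle is that of [f], so /eʃpiŋe/ surfaces as [efpiŋe].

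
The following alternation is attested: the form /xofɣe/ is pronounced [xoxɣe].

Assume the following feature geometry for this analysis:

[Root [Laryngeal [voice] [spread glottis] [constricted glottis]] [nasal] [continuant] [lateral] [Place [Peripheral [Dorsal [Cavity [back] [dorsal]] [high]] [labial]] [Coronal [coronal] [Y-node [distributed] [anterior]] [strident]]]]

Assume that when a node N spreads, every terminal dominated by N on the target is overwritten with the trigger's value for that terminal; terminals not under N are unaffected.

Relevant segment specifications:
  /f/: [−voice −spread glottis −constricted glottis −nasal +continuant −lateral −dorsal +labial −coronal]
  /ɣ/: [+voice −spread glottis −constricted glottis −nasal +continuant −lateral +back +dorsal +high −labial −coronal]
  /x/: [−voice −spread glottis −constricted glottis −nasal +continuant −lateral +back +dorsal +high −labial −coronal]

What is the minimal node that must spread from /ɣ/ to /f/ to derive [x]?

Comparing /f/ with its surface form [x], the features that change are [labial], [dorsal], [high], [back].
Tracing each changed feature up the tree, the paths first meet at Peripheral; any lower node misses at least one of them.
If Peripheral spreads, every terminal under it takes /ɣ/'s value, producing [x] as observed.
[voice] stays as in /f/ although /ɣ/ differs there, so no node dominating it spread; among the remaining candidates Peripheral is the lowest that derives the output.

Peripheral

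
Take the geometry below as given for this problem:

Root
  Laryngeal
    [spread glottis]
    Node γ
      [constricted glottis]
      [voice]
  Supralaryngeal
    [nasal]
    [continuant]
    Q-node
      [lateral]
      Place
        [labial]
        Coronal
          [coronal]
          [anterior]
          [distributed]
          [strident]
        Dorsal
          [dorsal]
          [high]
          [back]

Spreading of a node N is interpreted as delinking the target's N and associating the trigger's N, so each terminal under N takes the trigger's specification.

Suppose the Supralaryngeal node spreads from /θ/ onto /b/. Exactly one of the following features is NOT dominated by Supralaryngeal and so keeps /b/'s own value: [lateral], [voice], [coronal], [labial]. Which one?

[voice]

The terminals dominated by Supralaryngeal are [nasal], [continuant], [lateral], [labial], [coronal], [anterior], [distributed], [strident], [dorsal], [high], [back].
Of the listed options, [labial], [coronal], [lateral] are among these and would be overwritten by spreading Supralaryngeal.
But [voice] is a dependent of Node γ, outside Supralaryngeal; it is therefore untouched by the spreading.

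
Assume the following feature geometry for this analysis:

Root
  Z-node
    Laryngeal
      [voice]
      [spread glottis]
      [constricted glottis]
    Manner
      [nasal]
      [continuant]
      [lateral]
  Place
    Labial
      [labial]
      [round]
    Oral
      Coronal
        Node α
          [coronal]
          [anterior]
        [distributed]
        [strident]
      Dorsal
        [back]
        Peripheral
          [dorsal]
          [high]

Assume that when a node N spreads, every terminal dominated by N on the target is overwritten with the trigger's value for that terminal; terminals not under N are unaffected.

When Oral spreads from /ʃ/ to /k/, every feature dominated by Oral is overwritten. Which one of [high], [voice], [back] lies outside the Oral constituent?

The terminals dominated by Oral are [coronal], [anterior], [distributed], [strident], [back], [dorsal], [high].
Of the listed options, [high], [back] are among these and would be overwritten by spreading Oral.
[voice] attaches under Laryngeal, not under Oral, so /k/ retains its own value for [voice].

[voice]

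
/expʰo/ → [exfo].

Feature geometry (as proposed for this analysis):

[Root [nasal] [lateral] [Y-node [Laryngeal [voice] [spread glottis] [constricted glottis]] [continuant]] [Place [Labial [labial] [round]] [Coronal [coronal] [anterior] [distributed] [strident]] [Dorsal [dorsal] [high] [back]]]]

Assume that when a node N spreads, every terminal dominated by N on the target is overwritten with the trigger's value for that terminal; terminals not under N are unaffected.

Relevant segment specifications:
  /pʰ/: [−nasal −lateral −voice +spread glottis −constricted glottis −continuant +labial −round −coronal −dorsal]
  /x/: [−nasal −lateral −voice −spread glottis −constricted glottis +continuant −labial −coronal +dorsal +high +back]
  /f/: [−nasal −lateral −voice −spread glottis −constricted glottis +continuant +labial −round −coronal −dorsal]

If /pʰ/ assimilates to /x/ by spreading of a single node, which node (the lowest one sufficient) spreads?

/pʰ/ and [f] differ in [spread glottis], [continuant]; every other specified feature is identical.
Tracing each changed feature up the tree, the paths first meet at Y-node; any lower node misses at least one of them.
Delinking /pʰ/'s Y-node and associating /x/'s Y-node gives precisely the feature bundle of [f].
Since [dorsal], [labial] are preserved even though /x/ disagrees there, no node above Y-node spread.

Y-node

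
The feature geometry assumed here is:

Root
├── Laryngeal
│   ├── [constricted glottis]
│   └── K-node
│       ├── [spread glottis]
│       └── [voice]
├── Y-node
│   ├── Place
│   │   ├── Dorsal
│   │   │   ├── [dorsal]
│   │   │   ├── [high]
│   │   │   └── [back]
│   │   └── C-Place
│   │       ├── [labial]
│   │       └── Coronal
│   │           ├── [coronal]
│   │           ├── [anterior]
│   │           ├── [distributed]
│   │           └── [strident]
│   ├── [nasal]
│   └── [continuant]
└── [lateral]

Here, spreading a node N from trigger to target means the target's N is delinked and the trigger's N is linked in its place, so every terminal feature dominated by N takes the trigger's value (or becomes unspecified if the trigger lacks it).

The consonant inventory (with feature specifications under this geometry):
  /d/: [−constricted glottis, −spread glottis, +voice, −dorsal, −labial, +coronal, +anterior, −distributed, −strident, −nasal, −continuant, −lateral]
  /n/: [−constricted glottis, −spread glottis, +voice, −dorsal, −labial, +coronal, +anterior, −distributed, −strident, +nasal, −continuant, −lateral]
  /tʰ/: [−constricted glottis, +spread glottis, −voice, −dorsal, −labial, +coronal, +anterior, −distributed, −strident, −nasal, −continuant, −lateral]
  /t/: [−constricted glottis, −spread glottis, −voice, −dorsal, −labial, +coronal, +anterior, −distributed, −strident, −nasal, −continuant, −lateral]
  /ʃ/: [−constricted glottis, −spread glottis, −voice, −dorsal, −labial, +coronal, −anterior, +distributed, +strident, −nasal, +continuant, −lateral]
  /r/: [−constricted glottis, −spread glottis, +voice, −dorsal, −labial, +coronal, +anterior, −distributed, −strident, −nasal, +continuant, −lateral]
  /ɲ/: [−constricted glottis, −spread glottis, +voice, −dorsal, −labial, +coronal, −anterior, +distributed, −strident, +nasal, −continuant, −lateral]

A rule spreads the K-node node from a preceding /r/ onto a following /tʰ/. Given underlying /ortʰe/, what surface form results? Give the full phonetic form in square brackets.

[orde]

The K-node node dominates the terminals [spread glottis], [voice].
The target acquires /r/'s values for everything under K-node — [−spread glottis], [+voice] — while keeping its own [constricted glottis], [dorsal], [labial], ….
The resulting bundle matches /d/ in the inventory; substituting it for /tʰ/ gives [orde].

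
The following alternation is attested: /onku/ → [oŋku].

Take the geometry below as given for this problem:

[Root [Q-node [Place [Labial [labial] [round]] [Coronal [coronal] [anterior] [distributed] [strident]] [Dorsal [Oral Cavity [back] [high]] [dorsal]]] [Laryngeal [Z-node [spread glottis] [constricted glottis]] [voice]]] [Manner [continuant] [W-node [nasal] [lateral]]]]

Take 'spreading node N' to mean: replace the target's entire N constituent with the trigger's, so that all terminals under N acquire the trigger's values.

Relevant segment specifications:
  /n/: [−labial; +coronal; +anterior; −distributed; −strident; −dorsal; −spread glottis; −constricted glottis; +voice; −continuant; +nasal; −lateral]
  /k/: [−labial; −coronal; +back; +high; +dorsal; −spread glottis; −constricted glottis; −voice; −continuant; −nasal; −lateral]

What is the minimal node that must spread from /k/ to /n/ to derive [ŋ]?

Feature comparison: [coronal], [anterior], [distributed], [strident], [dorsal], [high], [back] differ between /n/ and [ŋ]; the remaining terminals match.
Tracing each changed feature up the tree, the paths first meet at Place; any lower node misses at least one of them.
If Place spreads, every terminal under it takes /k/'s value, producing [ŋ] as observed.
Had Q-node or a higher node spread, [voice] would have taken /k/'s value; it stays as in /n/, confirming the spreading constituent is exactly Place.

Place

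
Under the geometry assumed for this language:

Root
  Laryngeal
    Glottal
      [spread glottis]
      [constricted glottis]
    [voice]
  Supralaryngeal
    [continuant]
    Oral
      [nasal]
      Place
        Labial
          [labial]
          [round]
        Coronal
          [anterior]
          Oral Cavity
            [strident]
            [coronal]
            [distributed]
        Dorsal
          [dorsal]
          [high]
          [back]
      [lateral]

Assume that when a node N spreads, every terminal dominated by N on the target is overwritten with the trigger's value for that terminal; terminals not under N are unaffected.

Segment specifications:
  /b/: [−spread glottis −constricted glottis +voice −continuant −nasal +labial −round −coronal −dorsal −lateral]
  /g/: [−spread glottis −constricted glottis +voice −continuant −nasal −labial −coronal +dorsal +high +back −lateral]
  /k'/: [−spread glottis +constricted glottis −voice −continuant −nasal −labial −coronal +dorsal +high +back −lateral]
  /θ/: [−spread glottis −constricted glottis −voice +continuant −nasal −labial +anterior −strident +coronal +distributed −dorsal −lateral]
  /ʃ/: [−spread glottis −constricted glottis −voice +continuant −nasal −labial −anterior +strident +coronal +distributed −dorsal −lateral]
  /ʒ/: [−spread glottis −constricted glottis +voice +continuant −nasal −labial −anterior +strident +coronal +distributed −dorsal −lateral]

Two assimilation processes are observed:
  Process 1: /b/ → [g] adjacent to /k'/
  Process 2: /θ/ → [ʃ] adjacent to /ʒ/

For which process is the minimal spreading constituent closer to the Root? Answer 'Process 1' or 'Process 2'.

Process 1 alters [labial], [round], [dorsal], [high], [back]; the lowest common ancestor is Place (depth 3 from Root).
Process 2 alters [anterior], [strident]; the lowest common ancestor is Coronal (depth 4 from Root).
Place is closer to Root than Coronal, so Process 1 spreads the higher node.

Process 1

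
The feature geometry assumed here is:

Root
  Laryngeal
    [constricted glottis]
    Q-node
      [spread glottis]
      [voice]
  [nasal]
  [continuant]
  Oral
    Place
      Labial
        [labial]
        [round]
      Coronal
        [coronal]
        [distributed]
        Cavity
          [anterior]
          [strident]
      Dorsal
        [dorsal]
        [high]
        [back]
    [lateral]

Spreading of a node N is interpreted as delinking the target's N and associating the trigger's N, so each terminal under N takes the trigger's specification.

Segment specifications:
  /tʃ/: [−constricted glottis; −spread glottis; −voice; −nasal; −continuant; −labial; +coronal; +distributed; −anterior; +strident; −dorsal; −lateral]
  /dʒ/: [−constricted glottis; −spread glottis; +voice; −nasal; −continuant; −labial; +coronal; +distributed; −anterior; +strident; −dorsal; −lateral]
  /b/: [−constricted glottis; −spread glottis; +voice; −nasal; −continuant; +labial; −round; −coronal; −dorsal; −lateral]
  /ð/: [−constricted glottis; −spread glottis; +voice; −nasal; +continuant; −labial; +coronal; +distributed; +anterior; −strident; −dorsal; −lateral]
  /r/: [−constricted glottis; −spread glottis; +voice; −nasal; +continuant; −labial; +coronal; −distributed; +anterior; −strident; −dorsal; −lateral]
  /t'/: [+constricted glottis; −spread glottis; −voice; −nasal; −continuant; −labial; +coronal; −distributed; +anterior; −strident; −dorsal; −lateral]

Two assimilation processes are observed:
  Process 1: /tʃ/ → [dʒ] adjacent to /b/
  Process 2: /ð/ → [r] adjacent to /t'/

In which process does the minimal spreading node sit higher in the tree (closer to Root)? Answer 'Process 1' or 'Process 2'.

Process 1 alters [voice]; the lowest dominating node is [voice] (depth 3 from Root).
In Process 2, [distributed] changes, so the minimal spreading node is [distributed] at depth 4.
[voice] (depth 3) sits above [distributed] (depth 4), making Process 1 the one with the higher spreading node.

Process 1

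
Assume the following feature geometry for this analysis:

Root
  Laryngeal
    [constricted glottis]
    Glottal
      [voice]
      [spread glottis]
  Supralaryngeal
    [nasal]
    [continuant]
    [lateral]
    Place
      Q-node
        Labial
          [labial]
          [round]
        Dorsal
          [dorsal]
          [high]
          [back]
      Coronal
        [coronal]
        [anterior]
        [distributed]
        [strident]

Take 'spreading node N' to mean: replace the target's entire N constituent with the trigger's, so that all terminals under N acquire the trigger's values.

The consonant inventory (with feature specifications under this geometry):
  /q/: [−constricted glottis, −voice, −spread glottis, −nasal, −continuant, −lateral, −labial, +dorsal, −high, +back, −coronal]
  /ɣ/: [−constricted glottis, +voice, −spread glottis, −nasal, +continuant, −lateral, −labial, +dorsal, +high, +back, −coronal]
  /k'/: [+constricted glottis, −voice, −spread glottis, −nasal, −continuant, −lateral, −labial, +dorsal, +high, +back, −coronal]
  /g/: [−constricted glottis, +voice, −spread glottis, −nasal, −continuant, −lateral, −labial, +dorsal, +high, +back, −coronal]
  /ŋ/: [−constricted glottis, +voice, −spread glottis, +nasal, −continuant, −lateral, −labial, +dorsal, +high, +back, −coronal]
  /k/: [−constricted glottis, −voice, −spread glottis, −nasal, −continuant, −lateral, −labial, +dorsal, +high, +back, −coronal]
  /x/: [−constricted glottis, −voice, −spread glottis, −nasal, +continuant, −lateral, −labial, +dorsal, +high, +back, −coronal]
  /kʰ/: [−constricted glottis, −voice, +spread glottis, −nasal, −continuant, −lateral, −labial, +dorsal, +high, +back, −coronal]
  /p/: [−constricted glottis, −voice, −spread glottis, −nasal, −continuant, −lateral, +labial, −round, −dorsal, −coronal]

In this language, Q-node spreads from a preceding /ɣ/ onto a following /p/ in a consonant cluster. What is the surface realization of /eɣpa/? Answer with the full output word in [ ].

[eɣka]

Q-node immediately or transitively dominates [labial], [round], [dorsal], [high], [back].
Spreading Q-node from /ɣ/ onto /p/ replaces those values with /ɣ/'s: [−labial], [+dorsal], [+high], [+back]. Features outside Q-node ([constricted glottis], [voice], [spread glottis], …) stay as in /p/.
The resulting bundle matches /k/ in the inventory; substituting it for /p/ gives [eɣka].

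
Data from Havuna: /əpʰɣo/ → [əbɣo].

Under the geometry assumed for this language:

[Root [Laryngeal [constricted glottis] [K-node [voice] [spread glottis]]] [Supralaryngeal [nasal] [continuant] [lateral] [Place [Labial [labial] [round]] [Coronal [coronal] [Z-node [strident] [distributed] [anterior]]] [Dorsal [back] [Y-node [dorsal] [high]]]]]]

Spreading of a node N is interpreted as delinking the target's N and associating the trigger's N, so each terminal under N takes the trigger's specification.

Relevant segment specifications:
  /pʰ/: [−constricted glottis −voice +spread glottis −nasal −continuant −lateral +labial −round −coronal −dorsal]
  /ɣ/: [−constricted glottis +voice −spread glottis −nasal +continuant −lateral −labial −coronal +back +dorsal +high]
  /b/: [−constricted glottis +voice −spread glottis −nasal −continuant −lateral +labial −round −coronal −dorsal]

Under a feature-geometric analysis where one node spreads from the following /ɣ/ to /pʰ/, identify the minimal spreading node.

K-node

The alternation /pʰ/ → [b] changes [voice], [spread glottis] and nothing else.
The smallest constituent containing every changed terminal is K-node — each of its daughters lacks at least one of the affected features.
If K-node spreads, every terminal under it takes /ɣ/'s value, producing [b] as observed.
Features on which the two segments disagree outside K-node, such as [continuant], [dorsal], are unchanged — nothing dominating them spread, and K-node is the minimal sufficient constituent.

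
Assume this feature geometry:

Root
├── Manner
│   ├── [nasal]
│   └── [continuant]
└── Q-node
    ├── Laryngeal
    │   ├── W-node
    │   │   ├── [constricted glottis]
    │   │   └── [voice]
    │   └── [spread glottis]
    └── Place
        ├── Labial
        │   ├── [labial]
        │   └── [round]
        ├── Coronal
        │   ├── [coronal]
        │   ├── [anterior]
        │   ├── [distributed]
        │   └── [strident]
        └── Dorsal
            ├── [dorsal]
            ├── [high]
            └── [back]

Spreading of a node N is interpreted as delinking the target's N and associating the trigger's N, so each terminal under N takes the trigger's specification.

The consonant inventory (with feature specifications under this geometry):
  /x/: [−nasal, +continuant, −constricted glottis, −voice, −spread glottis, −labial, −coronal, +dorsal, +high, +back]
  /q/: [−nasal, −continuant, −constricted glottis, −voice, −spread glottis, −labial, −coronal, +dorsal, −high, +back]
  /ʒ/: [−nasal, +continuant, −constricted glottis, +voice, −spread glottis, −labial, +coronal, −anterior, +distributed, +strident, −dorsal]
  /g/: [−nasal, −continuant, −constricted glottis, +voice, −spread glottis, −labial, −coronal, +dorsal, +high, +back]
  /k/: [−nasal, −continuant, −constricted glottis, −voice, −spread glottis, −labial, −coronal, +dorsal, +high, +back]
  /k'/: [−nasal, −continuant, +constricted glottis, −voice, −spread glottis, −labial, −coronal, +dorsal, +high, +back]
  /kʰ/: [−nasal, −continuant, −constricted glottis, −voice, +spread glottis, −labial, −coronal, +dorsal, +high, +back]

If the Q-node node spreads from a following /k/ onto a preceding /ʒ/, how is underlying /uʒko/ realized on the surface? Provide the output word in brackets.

[uxko]

The Q-node node dominates the terminals [constricted glottis], [voice], [spread glottis], [labial], [round], [coronal], [anterior], [distributed], [strident], [dorsal], [high], [back].
The target acquires /k/'s values for everything under Q-node — [−constricted glottis], [−voice], [−spread glottis], [−labial], [−coronal], [+dorsal], [+high], [+back] — while keeping its own [nasal], [continuant].
The resulting bundle matches /x/ in the inventory; substituting it for /ʒ/ gives [uxko].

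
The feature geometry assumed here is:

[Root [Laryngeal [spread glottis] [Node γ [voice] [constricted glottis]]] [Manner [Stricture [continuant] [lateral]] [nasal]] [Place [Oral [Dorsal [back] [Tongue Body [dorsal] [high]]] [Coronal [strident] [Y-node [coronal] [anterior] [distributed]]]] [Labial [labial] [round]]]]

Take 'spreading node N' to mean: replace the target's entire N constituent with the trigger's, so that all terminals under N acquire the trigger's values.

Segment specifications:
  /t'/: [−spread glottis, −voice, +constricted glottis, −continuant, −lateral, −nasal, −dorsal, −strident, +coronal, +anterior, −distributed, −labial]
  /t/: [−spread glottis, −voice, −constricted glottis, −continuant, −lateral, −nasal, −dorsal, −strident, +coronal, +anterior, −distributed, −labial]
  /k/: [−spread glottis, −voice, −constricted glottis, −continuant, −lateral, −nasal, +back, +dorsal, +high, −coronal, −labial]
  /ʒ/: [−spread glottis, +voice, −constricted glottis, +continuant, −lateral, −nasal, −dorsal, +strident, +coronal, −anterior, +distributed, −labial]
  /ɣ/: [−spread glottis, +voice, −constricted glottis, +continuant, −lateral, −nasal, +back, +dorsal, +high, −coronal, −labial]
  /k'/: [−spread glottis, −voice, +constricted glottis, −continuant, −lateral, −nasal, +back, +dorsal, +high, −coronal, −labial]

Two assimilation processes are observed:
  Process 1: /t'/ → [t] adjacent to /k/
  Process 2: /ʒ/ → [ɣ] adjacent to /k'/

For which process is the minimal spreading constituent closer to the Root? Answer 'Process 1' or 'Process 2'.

Process 1: the feature that changes is [constricted glottis]; the minimal node is [constricted glottis] (depth 3).
In Process 2, [coronal], [anterior], [distributed], [strident], [dorsal], [high], [back] change, so the minimal spreading node is Oral at depth 2.
Oral is closer to Root than [constricted glottis], so Process 2 spreads the higher node.

Process 2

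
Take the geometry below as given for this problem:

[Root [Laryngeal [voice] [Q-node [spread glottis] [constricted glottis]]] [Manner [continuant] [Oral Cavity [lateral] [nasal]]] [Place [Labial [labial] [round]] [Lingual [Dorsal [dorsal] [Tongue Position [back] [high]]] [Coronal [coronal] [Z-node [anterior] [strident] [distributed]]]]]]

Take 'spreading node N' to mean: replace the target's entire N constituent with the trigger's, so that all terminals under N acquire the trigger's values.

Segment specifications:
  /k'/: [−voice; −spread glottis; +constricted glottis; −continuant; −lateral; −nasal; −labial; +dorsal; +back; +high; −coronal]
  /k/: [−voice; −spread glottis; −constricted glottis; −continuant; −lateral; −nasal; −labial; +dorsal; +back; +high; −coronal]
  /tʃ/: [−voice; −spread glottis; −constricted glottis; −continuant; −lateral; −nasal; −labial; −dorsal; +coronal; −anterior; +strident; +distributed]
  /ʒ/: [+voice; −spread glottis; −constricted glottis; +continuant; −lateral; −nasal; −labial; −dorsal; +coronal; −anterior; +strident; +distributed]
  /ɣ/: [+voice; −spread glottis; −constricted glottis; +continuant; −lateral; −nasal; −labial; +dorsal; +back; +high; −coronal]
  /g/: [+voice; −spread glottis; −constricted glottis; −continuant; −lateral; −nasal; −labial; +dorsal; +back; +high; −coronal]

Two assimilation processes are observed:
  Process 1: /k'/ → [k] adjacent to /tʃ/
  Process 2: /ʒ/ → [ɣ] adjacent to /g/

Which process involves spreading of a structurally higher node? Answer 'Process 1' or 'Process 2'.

Process 1 alters [constricted glottis]; the lowest dominating node is [constricted glottis] (depth 3 from Root).
Process 2: the features that change are [coronal], [anterior], [distributed], [strident], [dorsal], [high], [back]; the minimal node is Lingual (depth 2).
Lingual is closer to Root than [constricted glottis], so Process 2 spreads the higher node.

Process 2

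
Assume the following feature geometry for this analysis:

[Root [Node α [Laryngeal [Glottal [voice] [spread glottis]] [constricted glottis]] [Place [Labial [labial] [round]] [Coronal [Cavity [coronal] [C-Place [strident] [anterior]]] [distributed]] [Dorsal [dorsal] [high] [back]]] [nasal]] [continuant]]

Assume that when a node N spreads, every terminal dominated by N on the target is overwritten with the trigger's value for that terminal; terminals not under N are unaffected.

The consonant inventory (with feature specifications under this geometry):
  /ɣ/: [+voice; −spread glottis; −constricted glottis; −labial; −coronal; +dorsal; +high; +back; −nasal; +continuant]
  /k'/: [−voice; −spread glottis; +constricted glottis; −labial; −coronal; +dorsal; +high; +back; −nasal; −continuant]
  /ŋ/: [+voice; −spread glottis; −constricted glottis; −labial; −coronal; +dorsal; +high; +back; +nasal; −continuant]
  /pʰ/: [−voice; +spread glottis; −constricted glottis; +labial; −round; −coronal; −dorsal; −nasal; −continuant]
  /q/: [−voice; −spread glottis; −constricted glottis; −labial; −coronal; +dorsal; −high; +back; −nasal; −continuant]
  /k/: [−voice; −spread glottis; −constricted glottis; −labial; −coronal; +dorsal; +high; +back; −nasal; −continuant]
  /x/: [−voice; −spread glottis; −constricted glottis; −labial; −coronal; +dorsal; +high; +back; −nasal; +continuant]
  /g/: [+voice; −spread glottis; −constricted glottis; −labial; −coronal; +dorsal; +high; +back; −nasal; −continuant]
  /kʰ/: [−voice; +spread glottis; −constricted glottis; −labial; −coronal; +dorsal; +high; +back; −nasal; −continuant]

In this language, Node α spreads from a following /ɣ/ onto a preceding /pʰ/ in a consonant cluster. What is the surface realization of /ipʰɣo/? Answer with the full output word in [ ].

[igɣo]

Terminals under Node α in this geometry: [voice], [spread glottis], [constricted glottis], [labial], [round], [coronal], [strident], [anterior], [distributed], [dorsal], [high], [back], [nasal].
The target acquires /ɣ/'s values for everything under Node α — [+voice], [−spread glottis], [−constricted glottis], [−labial], [−coronal], [+dorsal], [+high], [+back], [−nasal] — while keeping its own [continuant].
Among the inventory, only /g/ has exactly this specification, giving the surface form [igɣo].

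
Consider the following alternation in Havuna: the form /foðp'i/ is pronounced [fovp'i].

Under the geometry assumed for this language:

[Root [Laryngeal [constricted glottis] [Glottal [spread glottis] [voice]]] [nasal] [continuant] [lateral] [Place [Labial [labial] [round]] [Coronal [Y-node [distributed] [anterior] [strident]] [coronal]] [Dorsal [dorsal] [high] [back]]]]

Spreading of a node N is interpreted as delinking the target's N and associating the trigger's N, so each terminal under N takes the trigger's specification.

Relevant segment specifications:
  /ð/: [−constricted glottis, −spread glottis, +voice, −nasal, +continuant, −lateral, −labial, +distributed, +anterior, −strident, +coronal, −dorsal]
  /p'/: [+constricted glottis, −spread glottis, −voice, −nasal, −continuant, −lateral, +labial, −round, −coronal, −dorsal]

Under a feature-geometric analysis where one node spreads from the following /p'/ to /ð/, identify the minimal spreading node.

Place

/ð/ and [v] differ in [labial], [round], [coronal], [anterior], [distributed], [strident]; every other specified feature is identical.
These terminals are all dominated by Place, and no proper subconstituent of Place covers them all; Place is their lowest common ancestor.
Spreading Place from /p'/ overwrites each of those terminals with /p'/'s values, yielding exactly [v].
Since [voice], [continuant] are preserved even though /p'/ disagrees there, no node above Place spread.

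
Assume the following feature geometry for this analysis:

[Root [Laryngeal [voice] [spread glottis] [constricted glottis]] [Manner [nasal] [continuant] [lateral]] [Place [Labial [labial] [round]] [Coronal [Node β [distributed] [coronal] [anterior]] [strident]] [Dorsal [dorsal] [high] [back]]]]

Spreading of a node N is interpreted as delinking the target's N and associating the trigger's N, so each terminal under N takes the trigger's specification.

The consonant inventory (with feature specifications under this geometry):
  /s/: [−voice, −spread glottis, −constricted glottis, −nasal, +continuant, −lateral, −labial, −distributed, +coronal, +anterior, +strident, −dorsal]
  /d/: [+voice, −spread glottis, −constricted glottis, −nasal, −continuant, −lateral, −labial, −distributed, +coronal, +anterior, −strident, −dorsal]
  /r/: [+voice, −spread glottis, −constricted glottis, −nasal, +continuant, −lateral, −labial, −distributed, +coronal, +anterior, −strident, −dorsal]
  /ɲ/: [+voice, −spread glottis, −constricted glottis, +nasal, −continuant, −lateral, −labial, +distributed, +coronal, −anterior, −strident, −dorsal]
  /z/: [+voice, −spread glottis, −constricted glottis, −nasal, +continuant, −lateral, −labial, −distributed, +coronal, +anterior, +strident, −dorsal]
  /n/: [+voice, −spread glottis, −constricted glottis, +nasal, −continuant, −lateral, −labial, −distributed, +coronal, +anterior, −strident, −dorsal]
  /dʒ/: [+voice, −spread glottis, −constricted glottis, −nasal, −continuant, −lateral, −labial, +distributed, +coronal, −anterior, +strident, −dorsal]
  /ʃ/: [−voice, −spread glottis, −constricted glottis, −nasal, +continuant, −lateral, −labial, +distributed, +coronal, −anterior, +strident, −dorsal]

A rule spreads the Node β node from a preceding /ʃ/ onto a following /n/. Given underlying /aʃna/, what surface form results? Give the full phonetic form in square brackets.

Node β immediately or transitively dominates [distributed], [coronal], [anterior].
Spreading Node β from /ʃ/ onto /n/ replaces those values with /ʃ/'s: [+distributed], [+coronal], [−anterior]. Features outside Node β ([voice], [spread glottis], [constricted glottis], …) stay as in /n/.
This feature bundle is that of [ɲ], so /aʃna/ surfaces as [aʃɲa].

[aʃɲa]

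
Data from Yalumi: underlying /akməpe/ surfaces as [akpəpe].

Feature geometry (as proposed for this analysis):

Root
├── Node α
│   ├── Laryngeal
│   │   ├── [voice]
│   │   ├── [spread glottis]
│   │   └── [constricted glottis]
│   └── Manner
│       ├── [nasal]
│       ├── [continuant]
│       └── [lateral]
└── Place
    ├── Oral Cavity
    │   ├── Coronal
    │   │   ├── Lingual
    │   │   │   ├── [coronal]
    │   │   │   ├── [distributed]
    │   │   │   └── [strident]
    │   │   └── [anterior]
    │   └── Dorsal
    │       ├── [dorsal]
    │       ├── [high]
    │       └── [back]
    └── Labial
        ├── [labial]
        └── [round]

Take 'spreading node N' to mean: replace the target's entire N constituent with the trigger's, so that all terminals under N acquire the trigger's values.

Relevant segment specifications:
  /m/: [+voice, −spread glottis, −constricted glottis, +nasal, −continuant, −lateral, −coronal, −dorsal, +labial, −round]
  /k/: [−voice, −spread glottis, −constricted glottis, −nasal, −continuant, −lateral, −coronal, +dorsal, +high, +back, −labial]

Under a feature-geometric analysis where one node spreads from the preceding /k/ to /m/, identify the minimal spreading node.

Node α

Feature comparison: [voice], [nasal] differ between /m/ and [p]; the remaining terminals match.
Tracing each changed feature up the tree, the paths first meet at Node α; any lower node misses at least one of them.
Spreading Node α from /k/ overwrites each of those terminals with /k/'s values, yielding exactly [p].
Since [labial], [dorsal] are preserved even though /k/ disagrees there, no node above Node α spread.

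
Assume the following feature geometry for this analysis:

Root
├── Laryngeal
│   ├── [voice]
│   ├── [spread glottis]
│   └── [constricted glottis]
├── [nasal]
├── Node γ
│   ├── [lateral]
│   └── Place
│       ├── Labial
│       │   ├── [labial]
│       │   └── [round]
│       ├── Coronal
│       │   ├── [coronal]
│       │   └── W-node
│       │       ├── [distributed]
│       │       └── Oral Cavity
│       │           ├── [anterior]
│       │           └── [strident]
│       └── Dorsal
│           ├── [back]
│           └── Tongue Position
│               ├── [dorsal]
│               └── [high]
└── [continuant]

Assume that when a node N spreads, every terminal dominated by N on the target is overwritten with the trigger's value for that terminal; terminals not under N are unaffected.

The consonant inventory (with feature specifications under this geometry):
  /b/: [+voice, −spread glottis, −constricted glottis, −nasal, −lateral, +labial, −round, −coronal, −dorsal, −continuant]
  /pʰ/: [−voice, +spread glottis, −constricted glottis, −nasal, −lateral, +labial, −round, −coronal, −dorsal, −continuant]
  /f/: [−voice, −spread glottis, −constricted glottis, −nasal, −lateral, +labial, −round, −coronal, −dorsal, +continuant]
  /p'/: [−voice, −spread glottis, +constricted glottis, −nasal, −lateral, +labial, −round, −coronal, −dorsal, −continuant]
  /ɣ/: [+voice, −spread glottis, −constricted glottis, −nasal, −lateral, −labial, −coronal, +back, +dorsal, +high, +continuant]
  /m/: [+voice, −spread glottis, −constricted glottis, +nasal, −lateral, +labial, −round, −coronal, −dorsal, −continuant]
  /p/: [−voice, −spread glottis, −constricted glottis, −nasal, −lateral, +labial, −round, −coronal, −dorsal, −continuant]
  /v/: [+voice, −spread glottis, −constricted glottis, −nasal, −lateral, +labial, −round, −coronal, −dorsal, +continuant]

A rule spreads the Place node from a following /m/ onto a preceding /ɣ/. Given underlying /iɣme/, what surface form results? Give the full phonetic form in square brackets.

The Place node dominates the terminals [labial], [round], [coronal], [distributed], [anterior], [strident], [back], [dorsal], [high].
Spreading Place from /m/ onto /ɣ/ replaces those values with /m/'s: [+labial], [−round], [−coronal], [−dorsal]. Features outside Place ([voice], [spread glottis], [constricted glottis], …) stay as in /ɣ/.
Among the inventory, only /v/ has exactly this specification, giving the surface form [ivme].

[ivme]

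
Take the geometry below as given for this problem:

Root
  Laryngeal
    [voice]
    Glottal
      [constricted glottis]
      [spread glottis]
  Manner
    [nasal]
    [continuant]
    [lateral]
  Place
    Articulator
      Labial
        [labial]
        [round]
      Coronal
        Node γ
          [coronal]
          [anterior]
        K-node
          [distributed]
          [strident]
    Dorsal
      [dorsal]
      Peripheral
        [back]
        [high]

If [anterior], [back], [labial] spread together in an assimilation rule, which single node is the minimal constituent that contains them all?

[anterior] is immediately dominated by Node γ.
[back] is immediately dominated by Peripheral.
[labial] is immediately dominated by Labial.
These paths first converge at Place; no daughter of Place dominates all 3 features, so Place is the minimal constituent.

Place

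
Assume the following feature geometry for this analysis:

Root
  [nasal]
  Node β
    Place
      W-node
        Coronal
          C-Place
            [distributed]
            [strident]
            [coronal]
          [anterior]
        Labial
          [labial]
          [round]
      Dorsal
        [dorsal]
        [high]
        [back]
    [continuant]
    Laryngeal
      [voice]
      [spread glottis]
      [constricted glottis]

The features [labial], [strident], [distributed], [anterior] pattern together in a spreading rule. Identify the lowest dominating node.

[labial]: Root ▹ Node β ▹ Place ▹ W-node ▹ Labial ▹ [labial].
[strident]: Root ▹ Node β ▹ Place ▹ W-node ▹ Coronal ▹ C-Place ▹ [strident].
[distributed]: Root ▹ Node β ▹ Place ▹ W-node ▹ Coronal ▹ C-Place ▹ [distributed].
[anterior]: Root ▹ Node β ▹ Place ▹ W-node ▹ Coronal ▹ [anterior].
W-node is the lowest common ancestor — every listed feature sits under it, and no single subconstituent of W-node covers them all.

W-node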